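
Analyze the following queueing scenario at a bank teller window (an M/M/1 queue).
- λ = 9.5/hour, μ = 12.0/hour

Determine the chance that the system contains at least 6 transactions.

ρ = λ/μ = 9.5/12.0 = 0.7917
P(N ≥ n) = ρⁿ
P(N ≥ 6) = 0.7917^6
P(N ≥ 6) = 0.2462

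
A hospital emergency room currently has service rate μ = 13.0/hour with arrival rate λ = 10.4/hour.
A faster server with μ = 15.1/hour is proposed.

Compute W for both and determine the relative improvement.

System 1: ρ₁ = 10.4/13.0 = 0.8000, W₁ = 1/(13.0-10.4) = 0.38462
System 2: ρ₂ = 10.4/15.1 = 0.6887, W₂ = 1/(15.1-10.4) = 0.21277
Improvement: (W₁-W₂)/W₁ = (0.38462-0.21277)/0.38462 = 44.68%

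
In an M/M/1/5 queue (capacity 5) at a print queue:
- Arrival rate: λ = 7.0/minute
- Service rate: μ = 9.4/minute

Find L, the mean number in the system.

ρ = λ/μ = 7.0/9.4 = 0.74468
P₀ = (1-ρ)/(1-ρ^(K+1)) = (1-0.74468)/(1-0.74468^6) = 0.2553/0.8295 = 0.3078
P_K = P₀×ρ^K = 0.3078 × 0.74468^5 = 0.3078 × 0.2290 = 0.07049
L = ρ[1 - (K+1)ρ^K + Kρ^(K+1)] / [(1-ρ)(1-ρ^(K+1))]
L = 0.74468 × (1 - 6×0.22901 + 5×0.17054) / ((1 - 0.74468) × (1 - 0.17054)) = 1.6831 jobs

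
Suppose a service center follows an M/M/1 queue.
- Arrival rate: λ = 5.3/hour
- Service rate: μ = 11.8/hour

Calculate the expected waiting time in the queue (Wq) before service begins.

First, compute utilization: ρ = λ/μ = 5.3/11.8 = 0.4492
For M/M/1: Wq = λ/(μ(μ-λ))
Wq = 5.3/(11.8 × (11.8-5.3))
Wq = 5.3/(11.8 × 6.50)
Wq = 0.06910 hours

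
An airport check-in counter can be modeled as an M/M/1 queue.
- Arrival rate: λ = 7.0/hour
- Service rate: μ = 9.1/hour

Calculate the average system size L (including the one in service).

ρ = λ/μ = 7.0/9.1 = 0.7692
For M/M/1: L = λ/(μ-λ)
L = 7.0/(9.1-7.0) = 7.0/2.10
L = 3.3333 passengers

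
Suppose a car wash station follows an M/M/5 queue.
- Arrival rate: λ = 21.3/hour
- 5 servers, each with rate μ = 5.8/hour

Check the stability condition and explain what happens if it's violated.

Stability requires ρ = λ/(cμ) < 1
ρ = 21.3/(5 × 5.8) = 21.3/29.00 = 0.7345
Since 0.7345 < 1, the system is STABLE.
The servers are busy 73.45% of the time.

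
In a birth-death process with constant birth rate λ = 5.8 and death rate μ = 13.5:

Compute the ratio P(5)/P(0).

For constant rates: P(n)/P(0) = (λ/μ)^n
P(5)/P(0) = (5.8/13.5)^5 = 0.42963^5 = 0.01464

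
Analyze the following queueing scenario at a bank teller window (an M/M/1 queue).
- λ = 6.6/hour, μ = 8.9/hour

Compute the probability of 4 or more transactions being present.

ρ = λ/μ = 6.6/8.9 = 0.74157
P(N ≥ n) = ρⁿ
P(N ≥ 4) = 0.74157^4
P(N ≥ 4) = 0.3024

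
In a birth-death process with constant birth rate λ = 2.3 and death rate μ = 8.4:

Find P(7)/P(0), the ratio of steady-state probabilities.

For constant rates: P(n)/P(0) = (λ/μ)^n
P(7)/P(0) = (2.3/8.4)^7 = 0.2738^7 = 0.0001154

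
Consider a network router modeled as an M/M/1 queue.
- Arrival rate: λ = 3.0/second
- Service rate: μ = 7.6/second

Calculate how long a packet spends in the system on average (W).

First, compute utilization: ρ = λ/μ = 3.0/7.6 = 0.3947
For M/M/1: W = 1/(μ-λ)
W = 1/(7.6-3.0) = 1/4.60
W = 0.2174 seconds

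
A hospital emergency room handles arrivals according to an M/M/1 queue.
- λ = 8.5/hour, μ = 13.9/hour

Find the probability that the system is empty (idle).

ρ = λ/μ = 8.5/13.9 = 0.6115
P(0) = 1 - ρ = 1 - 0.6115 = 0.3885
The server is idle 38.85% of the time.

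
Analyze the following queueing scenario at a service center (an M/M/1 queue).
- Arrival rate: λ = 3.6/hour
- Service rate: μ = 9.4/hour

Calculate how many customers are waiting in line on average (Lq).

ρ = λ/μ = 3.6/9.4 = 0.3830
For M/M/1: Lq = λ²/(μ(μ-λ))
Lq = 12.96/(9.4 × 5.80)
Lq = 0.2377 customers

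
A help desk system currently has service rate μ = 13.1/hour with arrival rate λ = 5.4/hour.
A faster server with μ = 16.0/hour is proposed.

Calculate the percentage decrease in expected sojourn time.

System 1: ρ₁ = 5.4/13.1 = 0.4122, W₁ = 1/(13.1-5.4) = 0.12987
System 2: ρ₂ = 5.4/16.0 = 0.3375, W₂ = 1/(16.0-5.4) = 0.094340
Improvement: (W₁-W₂)/W₁ = (0.12987-0.094340)/0.12987 = 27.36%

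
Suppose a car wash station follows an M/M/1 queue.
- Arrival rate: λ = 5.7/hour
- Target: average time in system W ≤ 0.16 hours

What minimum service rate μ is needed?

For M/M/1: W = 1/(μ-λ)
Need W ≤ 0.16, so 1/(μ-λ) ≤ 0.16
μ - λ ≥ 1/0.16 = 6.2500
μ ≥ 5.7 + 6.2500 = 11.9500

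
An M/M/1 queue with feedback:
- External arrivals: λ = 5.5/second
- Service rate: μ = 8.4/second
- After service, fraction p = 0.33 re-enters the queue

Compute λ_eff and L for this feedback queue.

Effective arrival rate: λ_eff = λ/(1-p) = 5.5/(1-0.33) = 5.5/0.67 = 8.2089552
ρ = λ_eff/μ = 8.2089552/8.4 = 0.97725657
L = ρ/(1-ρ) = 0.97725657/(1-0.97725657) = 42.9687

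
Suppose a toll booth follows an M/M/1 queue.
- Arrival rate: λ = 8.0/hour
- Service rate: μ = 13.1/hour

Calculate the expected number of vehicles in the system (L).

ρ = λ/μ = 8.0/13.1 = 0.6107
For M/M/1: L = λ/(μ-λ)
L = 8.0/(13.1-8.0) = 8.0/5.10
L = 1.5686 vehicles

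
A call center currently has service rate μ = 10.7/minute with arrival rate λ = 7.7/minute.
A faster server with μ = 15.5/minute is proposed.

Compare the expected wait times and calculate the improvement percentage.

System 1: ρ₁ = 7.7/10.7 = 0.7196, W₁ = 1/(10.7-7.7) = 0.3333
System 2: ρ₂ = 7.7/15.5 = 0.4968, W₂ = 1/(15.5-7.7) = 0.1282
Improvement: (W₁-W₂)/W₁ = (0.3333-0.1282)/0.3333 = 61.54%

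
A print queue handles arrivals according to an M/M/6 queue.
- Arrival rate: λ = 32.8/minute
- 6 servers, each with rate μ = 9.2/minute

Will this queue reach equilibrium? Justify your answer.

Stability requires ρ = λ/(cμ) < 1
ρ = 32.8/(6 × 9.2) = 32.8/55.20 = 0.5942
Since 0.5942 < 1, the system is STABLE.
The servers are busy 59.42% of the time.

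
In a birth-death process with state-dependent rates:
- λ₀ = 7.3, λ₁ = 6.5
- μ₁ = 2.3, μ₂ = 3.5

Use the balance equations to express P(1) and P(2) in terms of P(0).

Balance equations:
State 0: λ₀P₀ = μ₁P₁ → P₁ = (λ₀/μ₁)P₀ = (7.3/2.3)P₀ = 3.1739P₀
State 1: P₂ = (λ₀λ₁)/(μ₁μ₂)P₀ = (7.3×6.5)/(2.3×3.5)P₀ = 5.8944P₀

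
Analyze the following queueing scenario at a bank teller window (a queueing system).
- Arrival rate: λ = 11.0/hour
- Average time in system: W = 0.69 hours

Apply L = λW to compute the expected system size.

Little's Law: L = λW
L = 11.0 × 0.69 = 7.5900 transactions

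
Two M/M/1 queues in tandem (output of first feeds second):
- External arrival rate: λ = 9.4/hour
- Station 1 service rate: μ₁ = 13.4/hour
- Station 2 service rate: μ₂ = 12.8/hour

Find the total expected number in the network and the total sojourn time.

By Jackson's theorem, each station behaves as independent M/M/1.
Station 1: ρ₁ = 9.4/13.4 = 0.7015, L₁ = ρ₁/(1-ρ₁) = λ/(μ₁-λ) = 9.4/4.00 = 2.3500
Station 2: ρ₂ = 9.4/12.8 = 0.7344, L₂ = ρ₂/(1-ρ₂) = λ/(μ₂-λ) = 9.4/3.40 = 2.7647
Total: L = L₁ + L₂ = 2.3500 + 2.7647 = 5.1147
W = L/λ = 5.1147/9.4 = 0.5441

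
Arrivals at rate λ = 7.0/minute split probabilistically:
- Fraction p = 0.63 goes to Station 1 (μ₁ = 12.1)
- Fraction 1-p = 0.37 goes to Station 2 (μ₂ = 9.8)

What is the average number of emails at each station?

Effective rates: λ₁ = 7.0×0.63 = 4.41, λ₂ = 7.0×0.37 = 2.59
Station 1: ρ₁ = 4.41/12.1 = 0.36446, L₁ = ρ₁/(1-ρ₁) = 0.36446/(1-0.36446) = 0.5735
Station 2: ρ₂ = 2.59/9.8 = 0.2643, L₂ = ρ₂/(1-ρ₂) = 0.2643/(1-0.2643) = 0.3592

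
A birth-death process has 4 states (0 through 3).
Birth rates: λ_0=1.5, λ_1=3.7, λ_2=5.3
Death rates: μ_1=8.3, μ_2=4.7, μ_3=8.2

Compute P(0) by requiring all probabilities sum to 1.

Ratios P(n)/P(0) = (λ₀···λₙ₋₁)/(μ₁···μₙ):
P(1)/P(0) = (1.5)/(8.3) = 0.18072
P(2)/P(0) = (1.5×3.7)/(8.3×4.7) = 0.14227
P(3)/P(0) = (1.5×3.7×5.3)/(8.3×4.7×8.2) = 0.091956

Normalization: ∑ P(n) = 1
P(0) × (1.0000 + 0.18072 + 0.14227 + 0.091956) = 1
P(0) × 1.41495 = 1
P(0) = 1/1.41495 = 0.7067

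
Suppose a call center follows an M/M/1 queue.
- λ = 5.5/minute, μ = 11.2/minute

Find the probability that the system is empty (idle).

ρ = λ/μ = 5.5/11.2 = 0.4911
P(0) = 1 - ρ = 1 - 0.4911 = 0.5089
The server is idle 50.89% of the time.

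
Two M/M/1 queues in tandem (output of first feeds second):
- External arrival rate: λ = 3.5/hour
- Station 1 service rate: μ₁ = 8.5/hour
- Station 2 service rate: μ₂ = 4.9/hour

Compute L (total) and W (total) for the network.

By Jackson's theorem, each station behaves as independent M/M/1.
Station 1: ρ₁ = 3.5/8.5 = 0.4118, L₁ = ρ₁/(1-ρ₁) = λ/(μ₁-λ) = 3.5/5.00 = 0.7000
Station 2: ρ₂ = 3.5/4.9 = 0.7143, L₂ = ρ₂/(1-ρ₂) = λ/(μ₂-λ) = 3.5/1.40 = 2.5000
Total: L = L₁ + L₂ = 0.7000 + 2.5000 = 3.2000
W = L/λ = 3.2000/3.5 = 0.9143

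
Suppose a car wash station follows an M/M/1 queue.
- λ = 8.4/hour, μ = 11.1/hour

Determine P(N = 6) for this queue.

ρ = λ/μ = 8.4/11.1 = 0.7568
P(n) = (1-ρ)ρⁿ
P(6) = (1-0.7568) × 0.7568^6
P(6) = 0.24320 × 0.18788
P(6) = 0.04569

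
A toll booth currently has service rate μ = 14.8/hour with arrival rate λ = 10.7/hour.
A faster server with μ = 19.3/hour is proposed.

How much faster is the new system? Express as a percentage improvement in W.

System 1: ρ₁ = 10.7/14.8 = 0.7230, W₁ = 1/(14.8-10.7) = 0.243902
System 2: ρ₂ = 10.7/19.3 = 0.5544, W₂ = 1/(19.3-10.7) = 0.116279
Improvement: (W₁-W₂)/W₁ = (0.243902-0.116279)/0.243902 = 52.33%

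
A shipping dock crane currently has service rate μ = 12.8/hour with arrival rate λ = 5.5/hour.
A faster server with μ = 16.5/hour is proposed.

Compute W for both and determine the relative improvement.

System 1: ρ₁ = 5.5/12.8 = 0.4297, W₁ = 1/(12.8-5.5) = 0.1370
System 2: ρ₂ = 5.5/16.5 = 0.3333, W₂ = 1/(16.5-5.5) = 0.09091
Improvement: (W₁-W₂)/W₁ = (0.1370-0.09091)/0.1370 = 33.64%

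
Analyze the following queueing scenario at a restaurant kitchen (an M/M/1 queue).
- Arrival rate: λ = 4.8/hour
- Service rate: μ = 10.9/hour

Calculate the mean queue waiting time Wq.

First, compute utilization: ρ = λ/μ = 4.8/10.9 = 0.4404
For M/M/1: Wq = λ/(μ(μ-λ))
Wq = 4.8/(10.9 × (10.9-4.8))
Wq = 4.8/(10.9 × 6.10)
Wq = 0.07219 hours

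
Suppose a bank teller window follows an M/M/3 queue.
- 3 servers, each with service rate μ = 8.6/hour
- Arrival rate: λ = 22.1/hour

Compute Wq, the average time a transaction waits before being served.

Traffic intensity: ρ = λ/(cμ) = 22.1/(3×8.6) = 0.8566
Since ρ = 0.8566 < 1, system is stable.
Offered load a = λ/μ = cρ = 22.1/8.6 = 2.5698
P₀ = [ Σₙ₌₀^2 aⁿ/n! + a^3/(3!(1-ρ)) ]⁻¹
Σ = a^0/0! + a^1/1! + a^2/2! = 1.00000 + 2.56977 + 3.30185 = 6.8716
a^3/(3!(1-ρ)) = 16.9700/(6 × 0.143411) = 19.7219
P₀ = 1/(6.8716 + 19.7219) = 0.03760
Lq = P₀·a^3·ρ / (3!(1-ρ)²) = 0.0376032 × 16.9700 × 0.856589 / (6 × 0.0205667) = 4.4296
Wq = Lq/λ = 4.4296/22.1 = 0.2004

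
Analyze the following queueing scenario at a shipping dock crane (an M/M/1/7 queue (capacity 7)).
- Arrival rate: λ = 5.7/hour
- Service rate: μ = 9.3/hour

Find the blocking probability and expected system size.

ρ = λ/μ = 5.7/9.3 = 0.6129
P₀ = (1-ρ)/(1-ρ^(K+1)) = (1-0.6129)/(1-0.6129^8) = 0.3871/0.9801 = 0.3950
P_K = P₀×ρ^K = 0.3950 × 0.6129^7 = 0.3950 × 0.03249 = 0.01283
Blocking probability P_7 = 0.01283 (1.28%)
L = ρ[1 - (K+1)ρ^K + Kρ^(K+1)] / [(1-ρ)(1-ρ^(K+1))]
L = 0.6129 × (1 - 8×0.032488 + 7×0.019912) / ((1 - 0.6129) × (1 - 0.019912)) = 1.4208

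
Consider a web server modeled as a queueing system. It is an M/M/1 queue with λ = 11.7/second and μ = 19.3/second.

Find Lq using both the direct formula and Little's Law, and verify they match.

Method 1 (direct): Lq = λ²/(μ(μ-λ)) = 136.89/(19.3 × 7.60) = 0.9333

Method 2 (Little's Law):
W = 1/(μ-λ) = 1/7.60 = 0.13158
Wq = W - 1/μ = 0.13158 - 0.051813 = 0.07977
Lq = λWq = 11.7 × 0.07977 = 0.9333 ✔ (matches Method 1)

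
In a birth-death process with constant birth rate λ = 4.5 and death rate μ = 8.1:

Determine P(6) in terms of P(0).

For constant rates: P(n)/P(0) = (λ/μ)^n
P(6)/P(0) = (4.5/8.1)^6 = 0.55556^6 = 0.02940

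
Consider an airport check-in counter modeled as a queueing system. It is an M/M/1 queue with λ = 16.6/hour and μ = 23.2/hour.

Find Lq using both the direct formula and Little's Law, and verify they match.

Method 1 (direct): Lq = λ²/(μ(μ-λ)) = 275.56/(23.2 × 6.60) = 1.7996

Method 2 (Little's Law):
W = 1/(μ-λ) = 1/6.60 = 0.151515
Wq = W - 1/μ = 0.151515 - 0.0431034 = 0.10841
Lq = λWq = 16.6 × 0.10841 = 1.7996 ✔ (matches Method 1)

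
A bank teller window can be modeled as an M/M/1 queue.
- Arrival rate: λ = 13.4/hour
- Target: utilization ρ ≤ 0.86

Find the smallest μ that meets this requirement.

ρ = λ/μ, so μ = λ/ρ
μ ≥ 13.4/0.86 = 15.5814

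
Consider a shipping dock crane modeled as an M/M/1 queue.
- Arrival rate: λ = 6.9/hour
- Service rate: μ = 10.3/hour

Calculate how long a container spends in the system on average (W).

First, compute utilization: ρ = λ/μ = 6.9/10.3 = 0.6699
For M/M/1: W = 1/(μ-λ)
W = 1/(10.3-6.9) = 1/3.40
W = 0.2941 hours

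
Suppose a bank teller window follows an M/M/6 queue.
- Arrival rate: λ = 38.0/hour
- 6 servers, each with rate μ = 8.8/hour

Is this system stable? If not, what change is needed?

Stability requires ρ = λ/(cμ) < 1
ρ = 38.0/(6 × 8.8) = 38.0/52.80 = 0.7197
Since 0.7197 < 1, the system is STABLE.
The servers are busy 71.97% of the time.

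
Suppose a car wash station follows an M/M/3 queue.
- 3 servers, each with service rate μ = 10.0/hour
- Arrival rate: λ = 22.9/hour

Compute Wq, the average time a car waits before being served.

Traffic intensity: ρ = λ/(cμ) = 22.9/(3×10.0) = 0.7633
Since ρ = 0.7633 < 1, system is stable.
Offered load a = λ/μ = cρ = 22.9/10.0 = 2.2900
P₀ = [ Σₙ₌₀^2 aⁿ/n! + a^3/(3!(1-ρ)) ]⁻¹
Σ = a^0/0! + a^1/1! + a^2/2! = 1.0000 + 2.2900 + 2.6221 = 5.9121
a^3/(3!(1-ρ)) = 12.0090/(6 × 0.236667) = 8.4570
P₀ = 1/(5.9121 + 8.4570) = 0.06959
Lq = P₀·a^3·ρ / (3!(1-ρ)²) = 0.069594 × 12.0090 × 0.76333 / (6 × 0.056011) = 1.8983
Wq = Lq/λ = 1.8983/22.9 = 0.08290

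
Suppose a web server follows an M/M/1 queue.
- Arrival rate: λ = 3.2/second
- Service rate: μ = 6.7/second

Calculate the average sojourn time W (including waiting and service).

First, compute utilization: ρ = λ/μ = 3.2/6.7 = 0.4776
For M/M/1: W = 1/(μ-λ)
W = 1/(6.7-3.2) = 1/3.50
W = 0.2857 seconds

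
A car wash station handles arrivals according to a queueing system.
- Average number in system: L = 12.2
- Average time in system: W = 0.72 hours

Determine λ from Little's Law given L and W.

Little's Law: L = λW, so λ = L/W
λ = 12.2/0.72 = 16.9444 cars/hour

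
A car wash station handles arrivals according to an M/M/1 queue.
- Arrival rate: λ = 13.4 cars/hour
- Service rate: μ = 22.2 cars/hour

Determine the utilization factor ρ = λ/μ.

Server utilization: ρ = λ/μ
ρ = 13.4/22.2 = 0.6036
The server is busy 60.36% of the time.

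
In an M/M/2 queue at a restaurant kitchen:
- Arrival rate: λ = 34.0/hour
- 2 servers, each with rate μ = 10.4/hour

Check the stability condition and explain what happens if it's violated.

Stability requires ρ = λ/(cμ) < 1
ρ = 34.0/(2 × 10.4) = 34.0/20.80 = 1.6346
Since 1.6346 ≥ 1, the system is UNSTABLE.
Need c > λ/μ = 34.0/10.4 = 3.27.
Minimum servers needed: c = 4.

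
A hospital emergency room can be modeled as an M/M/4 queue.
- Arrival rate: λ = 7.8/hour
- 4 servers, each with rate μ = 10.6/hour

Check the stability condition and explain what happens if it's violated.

Stability requires ρ = λ/(cμ) < 1
ρ = 7.8/(4 × 10.6) = 7.8/42.40 = 0.1840
Since 0.1840 < 1, the system is STABLE.
The servers are busy 18.40% of the time.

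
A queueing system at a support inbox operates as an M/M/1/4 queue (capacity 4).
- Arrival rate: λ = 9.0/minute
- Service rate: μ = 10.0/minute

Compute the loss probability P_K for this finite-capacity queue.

ρ = λ/μ = 9.0/10.0 = 0.9000
P₀ = (1-ρ)/(1-ρ^(K+1)) = (1-0.9000)/(1-0.9000^5) = 0.1000/0.4095 = 0.2442
P_K = P₀×ρ^K = 0.2442 × 0.9000^4 = 0.2442 × 0.6561 = 0.1602
Blocking probability = 16.02%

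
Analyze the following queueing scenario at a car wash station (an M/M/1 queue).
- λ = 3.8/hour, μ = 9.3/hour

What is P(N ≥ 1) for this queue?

ρ = λ/μ = 3.8/9.3 = 0.4086
P(N ≥ n) = ρⁿ
P(N ≥ 1) = 0.4086^1
P(N ≥ 1) = 0.4086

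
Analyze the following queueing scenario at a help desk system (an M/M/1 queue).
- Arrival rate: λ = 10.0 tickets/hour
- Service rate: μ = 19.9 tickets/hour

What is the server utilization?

Server utilization: ρ = λ/μ
ρ = 10.0/19.9 = 0.5025
The server is busy 50.25% of the time.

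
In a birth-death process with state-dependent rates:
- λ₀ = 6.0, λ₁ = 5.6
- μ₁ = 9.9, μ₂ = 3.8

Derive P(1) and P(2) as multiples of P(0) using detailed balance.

Balance equations:
State 0: λ₀P₀ = μ₁P₁ → P₁ = (λ₀/μ₁)P₀ = (6.0/9.9)P₀ = 0.6061P₀
State 1: P₂ = (λ₀λ₁)/(μ₁μ₂)P₀ = (6.0×5.6)/(9.9×3.8)P₀ = 0.8931P₀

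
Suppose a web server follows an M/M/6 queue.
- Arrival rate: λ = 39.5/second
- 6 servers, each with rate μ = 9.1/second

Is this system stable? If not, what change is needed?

Stability requires ρ = λ/(cμ) < 1
ρ = 39.5/(6 × 9.1) = 39.5/54.60 = 0.7234
Since 0.7234 < 1, the system is STABLE.
The servers are busy 72.34% of the time.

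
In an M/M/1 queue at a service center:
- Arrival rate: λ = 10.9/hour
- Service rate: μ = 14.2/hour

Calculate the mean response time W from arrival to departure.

First, compute utilization: ρ = λ/μ = 10.9/14.2 = 0.7676
For M/M/1: W = 1/(μ-λ)
W = 1/(14.2-10.9) = 1/3.30
W = 0.3030 hours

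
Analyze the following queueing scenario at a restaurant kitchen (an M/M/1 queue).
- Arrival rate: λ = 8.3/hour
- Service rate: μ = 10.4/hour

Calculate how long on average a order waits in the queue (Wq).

First, compute utilization: ρ = λ/μ = 8.3/10.4 = 0.7981
For M/M/1: Wq = λ/(μ(μ-λ))
Wq = 8.3/(10.4 × (10.4-8.3))
Wq = 8.3/(10.4 × 2.10)
Wq = 0.3800 hours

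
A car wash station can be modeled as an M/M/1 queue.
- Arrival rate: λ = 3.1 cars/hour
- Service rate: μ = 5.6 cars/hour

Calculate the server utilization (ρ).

Server utilization: ρ = λ/μ
ρ = 3.1/5.6 = 0.5536
The server is busy 55.36% of the time.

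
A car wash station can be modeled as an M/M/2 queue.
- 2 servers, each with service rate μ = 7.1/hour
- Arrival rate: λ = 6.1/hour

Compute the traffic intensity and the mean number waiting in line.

Traffic intensity: ρ = λ/(cμ) = 6.1/(2×7.1) = 0.4296
Since ρ = 0.4296 < 1, system is stable.
Offered load a = λ/μ = cρ = 6.1/7.1 = 0.8592
P₀ = [ Σₙ₌₀^1 aⁿ/n! + a^2/(2!(1-ρ)) ]⁻¹
Σ = a^0/0! + a^1/1! = 1.0000 + 0.8592 = 1.8592
a^2/(2!(1-ρ)) = 0.7381/(2 × 0.5704) = 0.6470
P₀ = 1/(1.8592 + 0.6470) = 0.3990
Lq = P₀·a^2·ρ / (2!(1-ρ)²) = 0.3990 × 0.7381 × 0.4296 / (2 × 0.3254) = 0.1944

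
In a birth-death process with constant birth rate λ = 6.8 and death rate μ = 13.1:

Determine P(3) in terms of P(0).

For constant rates: P(n)/P(0) = (λ/μ)^n
P(3)/P(0) = (6.8/13.1)^3 = 0.5191^3 = 0.1399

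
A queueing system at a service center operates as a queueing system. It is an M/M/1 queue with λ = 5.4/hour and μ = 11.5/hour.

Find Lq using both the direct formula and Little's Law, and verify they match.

Method 1 (direct): Lq = λ²/(μ(μ-λ)) = 29.16/(11.5 × 6.10) = 0.4157

Method 2 (Little's Law):
W = 1/(μ-λ) = 1/6.10 = 0.163934
Wq = W - 1/μ = 0.163934 - 0.0869565 = 0.07698
Lq = λWq = 5.4 × 0.07698 = 0.4157 ✔ (matches Method 1)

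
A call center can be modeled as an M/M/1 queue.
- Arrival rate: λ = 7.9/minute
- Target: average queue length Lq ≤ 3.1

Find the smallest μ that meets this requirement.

For M/M/1: Lq = λ²/(μ(μ-λ))
Need Lq ≤ 3.1, i.e. μ(μ-λ) ≥ λ²/3.1
μ² - 7.9μ - 62.41/3.1 ≥ 0  →  μ² - 7.9μ - 20.13226 ≥ 0
Quadratic formula (positive root): μ = [λ + √(λ² + 4×20.13226)]/2
Discriminant: 62.41 + 4×20.13226 = 142.9390, √142.9390 = 11.95571
μ ≥ (7.9 + 11.95571)/2 = 9.9279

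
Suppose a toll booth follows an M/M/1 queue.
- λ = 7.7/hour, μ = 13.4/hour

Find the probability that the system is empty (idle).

ρ = λ/μ = 7.7/13.4 = 0.5746
P(0) = 1 - ρ = 1 - 0.5746 = 0.4254
The server is idle 42.54% of the time.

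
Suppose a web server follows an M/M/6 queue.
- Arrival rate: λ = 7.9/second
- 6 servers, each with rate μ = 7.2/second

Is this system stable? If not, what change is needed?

Stability requires ρ = λ/(cμ) < 1
ρ = 7.9/(6 × 7.2) = 7.9/43.20 = 0.1829
Since 0.1829 < 1, the system is STABLE.
The servers are busy 18.29% of the time.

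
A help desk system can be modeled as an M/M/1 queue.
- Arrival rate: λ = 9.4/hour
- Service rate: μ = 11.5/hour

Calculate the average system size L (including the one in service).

ρ = λ/μ = 9.4/11.5 = 0.8174
For M/M/1: L = λ/(μ-λ)
L = 9.4/(11.5-9.4) = 9.4/2.10
L = 4.4762 tickets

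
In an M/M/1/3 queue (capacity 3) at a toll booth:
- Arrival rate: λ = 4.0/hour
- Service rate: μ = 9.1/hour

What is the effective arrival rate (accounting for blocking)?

ρ = λ/μ = 4.0/9.1 = 0.43956
P₀ = (1-ρ)/(1-ρ^(K+1)) = (1-0.43956)/(1-0.43956^4) = 0.56044/0.96267 = 0.5822
P_K = P₀×ρ^K = 0.58217 × 0.43956^3 = 0.58217 × 0.084929 = 0.04944
λ_eff = λ(1-P_K) = 4.0 × (1 - 0.04944) = 4.0 × 0.95056 = 3.8022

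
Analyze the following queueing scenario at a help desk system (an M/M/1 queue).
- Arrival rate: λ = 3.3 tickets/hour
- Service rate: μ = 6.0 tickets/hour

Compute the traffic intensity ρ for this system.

Server utilization: ρ = λ/μ
ρ = 3.3/6.0 = 0.5500
The server is busy 55.00% of the time.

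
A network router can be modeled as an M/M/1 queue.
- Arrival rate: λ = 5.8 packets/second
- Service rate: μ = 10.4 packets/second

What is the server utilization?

Server utilization: ρ = λ/μ
ρ = 5.8/10.4 = 0.5577
The server is busy 55.77% of the time.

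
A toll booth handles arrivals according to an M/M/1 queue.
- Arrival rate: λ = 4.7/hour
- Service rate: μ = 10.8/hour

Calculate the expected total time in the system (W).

First, compute utilization: ρ = λ/μ = 4.7/10.8 = 0.4352
For M/M/1: W = 1/(μ-λ)
W = 1/(10.8-4.7) = 1/6.10
W = 0.1639 hours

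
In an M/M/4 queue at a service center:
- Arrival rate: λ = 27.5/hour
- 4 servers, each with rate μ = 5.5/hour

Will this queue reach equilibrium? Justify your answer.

Stability requires ρ = λ/(cμ) < 1
ρ = 27.5/(4 × 5.5) = 27.5/22.00 = 1.2500
Since 1.2500 ≥ 1, the system is UNSTABLE.
Need c > λ/μ = 27.5/5.5 = 5.00.
Minimum servers needed: c = 6.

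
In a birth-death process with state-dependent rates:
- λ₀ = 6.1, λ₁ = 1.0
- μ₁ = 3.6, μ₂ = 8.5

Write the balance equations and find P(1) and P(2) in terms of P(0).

Balance equations:
State 0: λ₀P₀ = μ₁P₁ → P₁ = (λ₀/μ₁)P₀ = (6.1/3.6)P₀ = 1.6944P₀
State 1: P₂ = (λ₀λ₁)/(μ₁μ₂)P₀ = (6.1×1.0)/(3.6×8.5)P₀ = 0.1993P₀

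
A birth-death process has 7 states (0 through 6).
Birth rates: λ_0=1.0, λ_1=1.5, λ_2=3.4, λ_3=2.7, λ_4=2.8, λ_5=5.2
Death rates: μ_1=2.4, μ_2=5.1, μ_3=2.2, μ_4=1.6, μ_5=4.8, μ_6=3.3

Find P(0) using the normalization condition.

Ratios P(n)/P(0) = (λ₀···λₙ₋₁)/(μ₁···μₙ):
P(1)/P(0) = (1.0)/(2.4) = 0.4167
P(2)/P(0) = (1.0×1.5)/(2.4×5.1) = 0.1225
P(3)/P(0) = (1.0×1.5×3.4)/(2.4×5.1×2.2) = 0.1894
P(4)/P(0) = (1.0×1.5×3.4×2.7)/(2.4×5.1×2.2×1.6) = 0.3196
P(5)/P(0) = (1.0×1.5×3.4×2.7×2.8)/(2.4×5.1×2.2×1.6×4.8) = 0.1864
P(6)/P(0) = (1.0×1.5×3.4×2.7×2.8×5.2)/(2.4×5.1×2.2×1.6×4.8×3.3) = 0.2938

Normalization: ∑ P(n) = 1
P(0) × (1.0000 + 0.4167 + 0.1225 + 0.1894 + 0.3196 + 0.1864 + 0.2938) = 1
P(0) × 2.5284 = 1
P(0) = 1/2.5284 = 0.3955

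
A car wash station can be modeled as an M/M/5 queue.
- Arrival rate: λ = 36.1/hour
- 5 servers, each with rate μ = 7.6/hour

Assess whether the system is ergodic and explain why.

Stability requires ρ = λ/(cμ) < 1
ρ = 36.1/(5 × 7.6) = 36.1/38.00 = 0.9500
Since 0.9500 < 1, the system is STABLE.
The servers are busy 95.00% of the time.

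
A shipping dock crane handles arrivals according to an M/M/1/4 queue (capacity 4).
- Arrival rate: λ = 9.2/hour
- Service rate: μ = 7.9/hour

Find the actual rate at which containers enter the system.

ρ = λ/μ = 9.2/7.9 = 1.16456
P₀ = (1-ρ)/(1-ρ^(K+1)) = (1-1.16456)/(1-1.16456^5) = -0.1646/-1.1420 = 0.1441
P_K = P₀×ρ^K = 0.1441 × 1.16456^4 = 0.1441 × 1.8393 = 0.2650
λ_eff = λ(1-P_K) = 9.2 × (1 - 0.265047) = 9.2 × 0.734953 = 6.7616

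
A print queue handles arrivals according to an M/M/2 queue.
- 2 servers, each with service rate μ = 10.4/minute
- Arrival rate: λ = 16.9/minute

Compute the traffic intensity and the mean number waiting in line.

Traffic intensity: ρ = λ/(cμ) = 16.9/(2×10.4) = 0.8125
Since ρ = 0.8125 < 1, system is stable.
Offered load a = λ/μ = cρ = 16.9/10.4 = 1.6250
P₀ = [ Σₙ₌₀^1 aⁿ/n! + a^2/(2!(1-ρ)) ]⁻¹
Σ = a^0/0! + a^1/1! = 1.0000 + 1.6250 = 2.6250
a^2/(2!(1-ρ)) = 2.64062/(2 × 0.187500) = 7.0417
P₀ = 1/(2.6250 + 7.0417) = 0.1034
Lq = P₀·a^2·ρ / (2!(1-ρ)²) = 0.103448 × 2.64062 × 0.812500 / (2 × 0.0351563) = 3.1566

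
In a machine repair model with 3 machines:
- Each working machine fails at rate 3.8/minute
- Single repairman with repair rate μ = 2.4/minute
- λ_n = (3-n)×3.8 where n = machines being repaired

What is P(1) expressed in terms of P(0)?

P(1)/P(0) = ∏_{i=0}^{1-1} λ_i/μ_{i+1}
= (3-0)×3.8/2.4
= 4.7500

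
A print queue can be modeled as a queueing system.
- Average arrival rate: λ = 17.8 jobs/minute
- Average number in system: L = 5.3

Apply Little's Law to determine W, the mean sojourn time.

Little's Law: L = λW, so W = L/λ
W = 5.3/17.8 = 0.2978 minutes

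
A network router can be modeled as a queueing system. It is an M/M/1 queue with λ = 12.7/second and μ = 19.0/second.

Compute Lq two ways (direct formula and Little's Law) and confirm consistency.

Method 1 (direct): Lq = λ²/(μ(μ-λ)) = 161.29/(19.0 × 6.30) = 1.3475

Method 2 (Little's Law):
W = 1/(μ-λ) = 1/6.30 = 0.1587
Wq = W - 1/μ = 0.1587 - 0.05263 = 0.1061
Lq = λWq = 12.7 × 0.1061 = 1.3475 ✔ (matches Method 1)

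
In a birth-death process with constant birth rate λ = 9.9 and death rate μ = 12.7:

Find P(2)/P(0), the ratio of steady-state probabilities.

For constant rates: P(n)/P(0) = (λ/μ)^n
P(2)/P(0) = (9.9/12.7)^2 = 0.77953^2 = 0.6077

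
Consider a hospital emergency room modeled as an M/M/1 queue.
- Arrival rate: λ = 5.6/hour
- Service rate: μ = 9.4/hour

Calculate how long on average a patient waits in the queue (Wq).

First, compute utilization: ρ = λ/μ = 5.6/9.4 = 0.5957
For M/M/1: Wq = λ/(μ(μ-λ))
Wq = 5.6/(9.4 × (9.4-5.6))
Wq = 5.6/(9.4 × 3.80)
Wq = 0.1568 hours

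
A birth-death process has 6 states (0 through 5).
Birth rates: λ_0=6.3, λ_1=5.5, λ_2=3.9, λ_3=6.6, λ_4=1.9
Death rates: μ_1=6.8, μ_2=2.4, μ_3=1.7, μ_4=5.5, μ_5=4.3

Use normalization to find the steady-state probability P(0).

Ratios P(n)/P(0) = (λ₀···λₙ₋₁)/(μ₁···μₙ):
P(1)/P(0) = (6.3)/(6.8) = 0.9265
P(2)/P(0) = (6.3×5.5)/(6.8×2.4) = 2.1232
P(3)/P(0) = (6.3×5.5×3.9)/(6.8×2.4×1.7) = 4.8708
P(4)/P(0) = (6.3×5.5×3.9×6.6)/(6.8×2.4×1.7×5.5) = 5.8449
P(5)/P(0) = (6.3×5.5×3.9×6.6×1.9)/(6.8×2.4×1.7×5.5×4.3) = 2.5826

Normalization: ∑ P(n) = 1
P(0) × (1.0000 + 0.9265 + 2.1232 + 4.8708 + 5.8449 + 2.5826) = 1
P(0) × 17.3480 = 1
P(0) = 1/17.3480 = 0.05764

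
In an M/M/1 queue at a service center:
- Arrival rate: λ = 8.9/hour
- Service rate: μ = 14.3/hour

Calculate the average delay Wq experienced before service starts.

First, compute utilization: ρ = λ/μ = 8.9/14.3 = 0.6224
For M/M/1: Wq = λ/(μ(μ-λ))
Wq = 8.9/(14.3 × (14.3-8.9))
Wq = 8.9/(14.3 × 5.40)
Wq = 0.1153 hours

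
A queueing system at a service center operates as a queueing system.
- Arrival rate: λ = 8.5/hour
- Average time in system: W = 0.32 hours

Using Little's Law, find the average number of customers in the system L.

Little's Law: L = λW
L = 8.5 × 0.32 = 2.7200 customers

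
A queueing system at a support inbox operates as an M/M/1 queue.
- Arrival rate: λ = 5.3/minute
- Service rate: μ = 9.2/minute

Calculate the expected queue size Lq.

ρ = λ/μ = 5.3/9.2 = 0.5761
For M/M/1: Lq = λ²/(μ(μ-λ))
Lq = 28.09/(9.2 × 3.90)
Lq = 0.7829 emails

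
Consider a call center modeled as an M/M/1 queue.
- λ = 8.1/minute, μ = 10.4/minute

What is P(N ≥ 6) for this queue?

ρ = λ/μ = 8.1/10.4 = 0.77885
P(N ≥ n) = ρⁿ
P(N ≥ 6) = 0.77885^6
P(N ≥ 6) = 0.2232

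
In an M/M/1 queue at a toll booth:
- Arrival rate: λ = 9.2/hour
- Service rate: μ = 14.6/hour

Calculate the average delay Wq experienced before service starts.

First, compute utilization: ρ = λ/μ = 9.2/14.6 = 0.6301
For M/M/1: Wq = λ/(μ(μ-λ))
Wq = 9.2/(14.6 × (14.6-9.2))
Wq = 9.2/(14.6 × 5.40)
Wq = 0.1167 hours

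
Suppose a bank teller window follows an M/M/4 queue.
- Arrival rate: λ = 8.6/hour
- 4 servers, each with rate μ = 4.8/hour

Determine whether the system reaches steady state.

Stability requires ρ = λ/(cμ) < 1
ρ = 8.6/(4 × 4.8) = 8.6/19.20 = 0.4479
Since 0.4479 < 1, the system is STABLE.
The servers are busy 44.79% of the time.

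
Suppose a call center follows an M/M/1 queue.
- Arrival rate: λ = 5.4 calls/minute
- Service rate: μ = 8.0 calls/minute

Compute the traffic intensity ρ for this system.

Server utilization: ρ = λ/μ
ρ = 5.4/8.0 = 0.6750
The server is busy 67.50% of the time.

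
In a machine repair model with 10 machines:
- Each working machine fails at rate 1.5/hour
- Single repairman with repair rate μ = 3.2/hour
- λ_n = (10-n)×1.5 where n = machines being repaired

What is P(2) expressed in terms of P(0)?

P(2)/P(0) = ∏_{i=0}^{2-1} λ_i/μ_{i+1}
= (10-0)×1.5/3.2 × (10-1)×1.5/3.2
= 19.7754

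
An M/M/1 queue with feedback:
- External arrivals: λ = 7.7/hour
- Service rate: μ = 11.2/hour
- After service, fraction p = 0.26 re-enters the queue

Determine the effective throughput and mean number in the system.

Effective arrival rate: λ_eff = λ/(1-p) = 7.7/(1-0.26) = 7.7/0.74 = 10.4054
ρ = λ_eff/μ = 10.4054/11.2 = 0.929054
L = ρ/(1-ρ) = 0.929054/(1-0.929054) = 13.0952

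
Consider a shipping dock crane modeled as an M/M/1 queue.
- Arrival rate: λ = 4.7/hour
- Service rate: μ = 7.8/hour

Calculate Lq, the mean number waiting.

ρ = λ/μ = 4.7/7.8 = 0.6026
For M/M/1: Lq = λ²/(μ(μ-λ))
Lq = 22.09/(7.8 × 3.10)
Lq = 0.9136 containers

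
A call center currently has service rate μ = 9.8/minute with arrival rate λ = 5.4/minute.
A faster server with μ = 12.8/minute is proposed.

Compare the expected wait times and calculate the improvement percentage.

System 1: ρ₁ = 5.4/9.8 = 0.5510, W₁ = 1/(9.8-5.4) = 0.22727
System 2: ρ₂ = 5.4/12.8 = 0.4219, W₂ = 1/(12.8-5.4) = 0.13514
Improvement: (W₁-W₂)/W₁ = (0.22727-0.13514)/0.22727 = 40.54%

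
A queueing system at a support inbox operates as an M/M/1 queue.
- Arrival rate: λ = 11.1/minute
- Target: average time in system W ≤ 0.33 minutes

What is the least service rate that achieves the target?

For M/M/1: W = 1/(μ-λ)
Need W ≤ 0.33, so 1/(μ-λ) ≤ 0.33
μ - λ ≥ 1/0.33 = 3.0303
μ ≥ 11.1 + 3.0303 = 14.1303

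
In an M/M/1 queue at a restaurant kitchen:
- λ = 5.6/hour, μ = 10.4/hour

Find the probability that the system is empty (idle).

ρ = λ/μ = 5.6/10.4 = 0.5385
P(0) = 1 - ρ = 1 - 0.5385 = 0.4615
The server is idle 46.15% of the time.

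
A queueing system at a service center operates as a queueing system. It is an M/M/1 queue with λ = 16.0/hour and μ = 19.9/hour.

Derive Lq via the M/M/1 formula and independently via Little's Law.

Method 1 (direct): Lq = λ²/(μ(μ-λ)) = 256.00/(19.9 × 3.90) = 3.2985

Method 2 (Little's Law):
W = 1/(μ-λ) = 1/3.90 = 0.25641
Wq = W - 1/μ = 0.25641 - 0.050251 = 0.206159
Lq = λWq = 16.0 × 0.206159 = 3.2985 ✔ (matches Method 1)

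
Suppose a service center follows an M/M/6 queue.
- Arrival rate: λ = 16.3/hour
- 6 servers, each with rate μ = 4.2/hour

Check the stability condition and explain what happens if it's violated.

Stability requires ρ = λ/(cμ) < 1
ρ = 16.3/(6 × 4.2) = 16.3/25.20 = 0.6468
Since 0.6468 < 1, the system is STABLE.
The servers are busy 64.68% of the time.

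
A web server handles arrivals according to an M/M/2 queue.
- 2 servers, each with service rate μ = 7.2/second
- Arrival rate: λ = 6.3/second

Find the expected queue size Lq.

Traffic intensity: ρ = λ/(cμ) = 6.3/(2×7.2) = 0.4375
Since ρ = 0.4375 < 1, system is stable.
Offered load a = λ/μ = cρ = 6.3/7.2 = 0.8750
P₀ = [ Σₙ₌₀^1 aⁿ/n! + a^2/(2!(1-ρ)) ]⁻¹
Σ = a^0/0! + a^1/1! = 1.0000 + 0.8750 = 1.8750
a^2/(2!(1-ρ)) = 0.76562/(2 × 0.56250) = 0.6806
P₀ = 1/(1.8750 + 0.6806) = 0.3913
Lq = P₀·a^2·ρ / (2!(1-ρ)²) = 0.3913 × 0.7656 × 0.4375 / (2 × 0.3164) = 0.2071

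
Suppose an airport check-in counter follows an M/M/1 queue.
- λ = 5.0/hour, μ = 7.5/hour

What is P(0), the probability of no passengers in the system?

ρ = λ/μ = 5.0/7.5 = 0.6667
P(0) = 1 - ρ = 1 - 0.6667 = 0.3333
The server is idle 33.33% of the time.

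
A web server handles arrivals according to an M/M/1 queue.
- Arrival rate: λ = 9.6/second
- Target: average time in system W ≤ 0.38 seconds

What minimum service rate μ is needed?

For M/M/1: W = 1/(μ-λ)
Need W ≤ 0.38, so 1/(μ-λ) ≤ 0.38
μ - λ ≥ 1/0.38 = 2.6316
μ ≥ 9.6 + 2.6316 = 12.2316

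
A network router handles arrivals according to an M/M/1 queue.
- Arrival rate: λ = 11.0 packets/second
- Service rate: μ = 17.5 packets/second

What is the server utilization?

Server utilization: ρ = λ/μ
ρ = 11.0/17.5 = 0.6286
The server is busy 62.86% of the time.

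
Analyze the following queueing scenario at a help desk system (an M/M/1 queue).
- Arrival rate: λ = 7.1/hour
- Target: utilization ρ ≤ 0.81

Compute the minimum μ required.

ρ = λ/μ, so μ = λ/ρ
μ ≥ 7.1/0.81 = 8.7654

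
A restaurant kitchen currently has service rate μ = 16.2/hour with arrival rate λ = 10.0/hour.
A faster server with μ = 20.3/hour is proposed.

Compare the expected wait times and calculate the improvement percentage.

System 1: ρ₁ = 10.0/16.2 = 0.6173, W₁ = 1/(16.2-10.0) = 0.1613
System 2: ρ₂ = 10.0/20.3 = 0.4926, W₂ = 1/(20.3-10.0) = 0.09709
Improvement: (W₁-W₂)/W₁ = (0.1613-0.09709)/0.1613 = 39.81%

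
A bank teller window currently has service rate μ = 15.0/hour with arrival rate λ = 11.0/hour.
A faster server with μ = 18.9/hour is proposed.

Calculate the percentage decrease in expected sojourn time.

System 1: ρ₁ = 11.0/15.0 = 0.7333, W₁ = 1/(15.0-11.0) = 0.25000
System 2: ρ₂ = 11.0/18.9 = 0.5820, W₂ = 1/(18.9-11.0) = 0.12658
Improvement: (W₁-W₂)/W₁ = (0.25000-0.12658)/0.25000 = 49.37%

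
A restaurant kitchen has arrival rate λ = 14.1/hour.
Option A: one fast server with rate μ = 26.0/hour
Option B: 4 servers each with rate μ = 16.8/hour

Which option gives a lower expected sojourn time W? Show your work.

Option A: single server μ = 26.0 (M/M/1)
  ρ_A = 14.1/26.0 = 0.5423
  W_A = 1/(μ-λ) = 1/(26.0-14.1) = 1/11.90 = 0.08403

Option B: 4 servers μ = 16.8 (M/M/4)
  ρ_B = λ/(cμ) = 14.1/(4×16.8) = 0.2098
  Offered load a = λ/μ = cρ = 14.1/16.8 = 0.8393
  P₀ = [ Σₙ₌₀^3 aⁿ/n! + a^4/(4!(1-ρ)) ]⁻¹
  Σ = a^0/0! + a^1/1! + a^2/2! + a^3/3! = 1.0000 + 0.8393 + 0.3522 + 0.09853 = 2.2900
  a^4/(4!(1-ρ)) = 0.4962/(24 × 0.7902) = 0.02616
  P₀ = 1/(2.2900 + 0.02616) = 0.4317
  Lq = P₀·a^4·ρ / (4!(1-ρ)²) = 0.431745 × 0.496180 × 0.209821 / (24 × 0.624382) = 0.003000
  Wq_B = Lq/λ = 0.0029995/14.1 = 0.00021273
  W_B = Wq_B + 1/μ = 0.00021273 + 0.059524 = 0.05974

Since W_B = 0.05974 < W_A = 0.08403, Option B (multiple servers) has the shorter time in system.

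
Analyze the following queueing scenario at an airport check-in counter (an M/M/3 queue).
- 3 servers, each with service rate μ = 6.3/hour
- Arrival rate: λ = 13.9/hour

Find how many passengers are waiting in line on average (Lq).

Traffic intensity: ρ = λ/(cμ) = 13.9/(3×6.3) = 0.7354
Since ρ = 0.7354 < 1, system is stable.
Offered load a = λ/μ = cρ = 13.9/6.3 = 2.2063
P₀ = [ Σₙ₌₀^2 aⁿ/n! + a^3/(3!(1-ρ)) ]⁻¹
Σ = a^0/0! + a^1/1! + a^2/2! = 1.0000 + 2.2063 + 2.4340 = 5.6403
a^3/(3!(1-ρ)) = 10.7405/(6 × 0.26455) = 6.7665
P₀ = 1/(5.6403 + 6.7665) = 0.08060
Lq = P₀·a^3·ρ / (3!(1-ρ)²) = 0.080601 × 10.7405 × 0.73545 / (6 × 0.069987) = 1.5162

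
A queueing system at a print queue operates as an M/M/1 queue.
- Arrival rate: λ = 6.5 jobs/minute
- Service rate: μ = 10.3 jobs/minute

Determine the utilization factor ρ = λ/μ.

Server utilization: ρ = λ/μ
ρ = 6.5/10.3 = 0.6311
The server is busy 63.11% of the time.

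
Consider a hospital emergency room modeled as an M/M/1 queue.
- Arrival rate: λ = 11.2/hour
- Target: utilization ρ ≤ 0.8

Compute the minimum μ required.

ρ = λ/μ, so μ = λ/ρ
μ ≥ 11.2/0.8 = 14.0000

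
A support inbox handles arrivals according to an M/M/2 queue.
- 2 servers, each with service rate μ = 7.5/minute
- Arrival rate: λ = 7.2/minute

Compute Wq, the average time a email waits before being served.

Traffic intensity: ρ = λ/(cμ) = 7.2/(2×7.5) = 0.4800
Since ρ = 0.4800 < 1, system is stable.
Offered load a = λ/μ = cρ = 7.2/7.5 = 0.9600
P₀ = [ Σₙ₌₀^1 aⁿ/n! + a^2/(2!(1-ρ)) ]⁻¹
Σ = a^0/0! + a^1/1! = 1.0000 + 0.9600 = 1.9600
a^2/(2!(1-ρ)) = 0.9216/(2 × 0.5200) = 0.8862
P₀ = 1/(1.9600 + 0.88615) = 0.3514
Lq = P₀·a^2·ρ / (2!(1-ρ)²) = 0.3514 × 0.9216 × 0.4800 / (2 × 0.2704) = 0.2874
Wq = Lq/λ = 0.2874/7.2 = 0.03992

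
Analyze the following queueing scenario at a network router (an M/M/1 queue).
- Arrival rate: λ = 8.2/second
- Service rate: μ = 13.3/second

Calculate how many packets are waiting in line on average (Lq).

ρ = λ/μ = 8.2/13.3 = 0.6165
For M/M/1: Lq = λ²/(μ(μ-λ))
Lq = 67.24/(13.3 × 5.10)
Lq = 0.9913 packets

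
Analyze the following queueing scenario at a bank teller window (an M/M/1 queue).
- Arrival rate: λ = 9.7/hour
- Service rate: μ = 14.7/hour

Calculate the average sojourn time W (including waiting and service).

First, compute utilization: ρ = λ/μ = 9.7/14.7 = 0.6599
For M/M/1: W = 1/(μ-λ)
W = 1/(14.7-9.7) = 1/5.00
W = 0.2000 hours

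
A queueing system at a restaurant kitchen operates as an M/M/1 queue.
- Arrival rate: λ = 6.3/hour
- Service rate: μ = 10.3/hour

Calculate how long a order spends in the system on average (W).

First, compute utilization: ρ = λ/μ = 6.3/10.3 = 0.6117
For M/M/1: W = 1/(μ-λ)
W = 1/(10.3-6.3) = 1/4.00
W = 0.2500 hours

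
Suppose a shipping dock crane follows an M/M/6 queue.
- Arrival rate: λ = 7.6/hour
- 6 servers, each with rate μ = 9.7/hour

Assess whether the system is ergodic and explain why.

Stability requires ρ = λ/(cμ) < 1
ρ = 7.6/(6 × 9.7) = 7.6/58.20 = 0.1306
Since 0.1306 < 1, the system is STABLE.
The servers are busy 13.06% of the time.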